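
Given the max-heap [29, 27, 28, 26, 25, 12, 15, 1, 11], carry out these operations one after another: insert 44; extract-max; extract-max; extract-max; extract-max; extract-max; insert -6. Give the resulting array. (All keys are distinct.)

[25, 12, 15, 1, 11, -6]

insert 44:
  append 44 at index 9 → [29, 27, 28, 26, 25, 12, 15, 1, 11, 44]
  44 > parent 25 at index 4, swap → [29, 27, 28, 26, 44, 12, 15, 1, 11, 25]
  44 > parent 27 at index 1, swap → [29, 44, 28, 26, 27, 12, 15, 1, 11, 25]
  44 > parent 29 at index 0, swap → [44, 29, 28, 26, 27, 12, 15, 1, 11, 25]
extract-max → returns 44:
  remove root 44; move last element 25 to root → [25, 29, 28, 26, 27, 12, 15, 1, 11]
  25 vs larger child 29 at index 1, swap → [29, 25, 28, 26, 27, 12, 15, 1, 11]
  25 vs larger child 27 at index 4, swap → [29, 27, 28, 26, 25, 12, 15, 1, 11]
extract-max → returns 29:
  remove root 29; move last element 11 to root → [11, 27, 28, 26, 25, 12, 15, 1]
  11 vs larger child 28 at index 2, swap → [28, 27, 11, 26, 25, 12, 15, 1]
  11 vs larger child 15 at index 6, swap → [28, 27, 15, 26, 25, 12, 11, 1]
extract-max → returns 28:
  remove root 28; move last element 1 to root → [1, 27, 15, 26, 25, 12, 11]
  1 vs larger child 27 at index 1, swap → [27, 1, 15, 26, 25, 12, 11]
  1 vs larger child 26 at index 3, swap → [27, 26, 15, 1, 25, 12, 11]
extract-max → returns 27:
  remove root 27; move last element 11 to root → [11, 26, 15, 1, 25, 12]
  11 vs larger child 26 at index 1, swap → [26, 11, 15, 1, 25, 12]
  11 vs larger child 25 at index 4, swap → [26, 25, 15, 1, 11, 12]
extract-max → returns 26:
  remove root 26; move last element 12 to root → [12, 25, 15, 1, 11]
  12 vs larger child 25 at index 1, swap → [25, 12, 15, 1, 11]
insert -6:
  append -6 at index 5 → [25, 12, 15, 1, 11, -6] (no swap needed)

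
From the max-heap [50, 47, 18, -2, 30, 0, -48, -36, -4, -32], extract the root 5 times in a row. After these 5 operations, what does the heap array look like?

[-2, -4, -36, -48, -32]

extract-max #1 returns 50:
  remove root 50; move last element -32 to root → [-32, 47, 18, -2, 30, 0, -48, -36, -4]
  -32 vs larger child 47 at index 1, swap → [47, -32, 18, -2, 30, 0, -48, -36, -4]
  -32 vs larger child 30 at index 4, swap → [47, 30, 18, -2, -32, 0, -48, -36, -4]
extract-max #2 returns 47:
  remove root 47; move last element -4 to root → [-4, 30, 18, -2, -32, 0, -48, -36]
  -4 vs larger child 30 at index 1, swap → [30, -4, 18, -2, -32, 0, -48, -36]
  -4 vs larger child -2 at index 3, swap → [30, -2, 18, -4, -32, 0, -48, -36]
extract-max #3 returns 30:
  remove root 30; move last element -36 to root → [-36, -2, 18, -4, -32, 0, -48]
  -36 vs larger child 18 at index 2, swap → [18, -2, -36, -4, -32, 0, -48]
  -36 vs larger child 0 at index 5, swap → [18, -2, 0, -4, -32, -36, -48]
extract-max #4 returns 18:
  remove root 18; move last element -48 to root → [-48, -2, 0, -4, -32, -36]
  -48 vs larger child 0 at index 2, swap → [0, -2, -48, -4, -32, -36]
  -48 vs only child -36 at index 5, swap → [0, -2, -36, -4, -32, -48]
extract-max #5 returns 0:
  remove root 0; move last element -48 to root → [-48, -2, -36, -4, -32]
  -48 vs larger child -2 at index 1, swap → [-2, -48, -36, -4, -32]
  -48 vs larger child -4 at index 3, swap → [-2, -4, -36, -48, -32]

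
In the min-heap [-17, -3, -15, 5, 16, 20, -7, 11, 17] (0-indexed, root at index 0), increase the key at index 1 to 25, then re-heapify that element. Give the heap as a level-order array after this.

set index 1 from -3 to 25 → [-17, 25, -15, 5, 16, 20, -7, 11, 17]
25 vs smaller child 5 at index 3, swap → [-17, 5, -15, 25, 16, 20, -7, 11, 17]
25 vs smaller child 11 at index 7, swap → [-17, 5, -15, 11, 16, 20, -7, 25, 17]

[-17, 5, -15, 11, 16, 20, -7, 25, 17]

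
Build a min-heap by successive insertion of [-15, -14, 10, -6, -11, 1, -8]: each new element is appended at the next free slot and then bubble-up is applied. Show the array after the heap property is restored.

[-15, -14, -8, -6, -11, 10, 1]

Insert -15:
  append -15 at index 0 → [-15] (no swap needed)
Insert -14:
  append -14 at index 1 → [-15, -14] (no swap needed)
Insert 10:
  append 10 at index 2 → [-15, -14, 10] (no swap needed)
Insert -6:
  append -6 at index 3 → [-15, -14, 10, -6] (no swap needed)
Insert -11:
  append -11 at index 4 → [-15, -14, 10, -6, -11] (no swap needed)
Insert 1:
  append 1 at index 5 → [-15, -14, 10, -6, -11, 1]
  1 < parent 10 at index 2, swap → [-15, -14, 1, -6, -11, 10]
Insert -8:
  append -8 at index 6 → [-15, -14, 1, -6, -11, 10, -8]
  -8 < parent 1 at index 2, swap → [-15, -14, -8, -6, -11, 10, 1]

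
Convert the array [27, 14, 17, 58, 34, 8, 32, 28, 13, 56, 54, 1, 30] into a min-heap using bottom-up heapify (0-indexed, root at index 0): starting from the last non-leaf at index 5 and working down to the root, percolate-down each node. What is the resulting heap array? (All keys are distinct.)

[1, 13, 8, 14, 34, 17, 32, 28, 58, 56, 54, 27, 30]

sift down from index 5:
  8 vs smaller child 1 at index 11, swap → [27, 14, 17, 58, 34, 1, 32, 28, 13, 56, 54, 8, 30]
sift down from index 4: already satisfies heap property
sift down from index 3:
  58 vs smaller child 13 at index 8, swap → [27, 14, 17, 13, 34, 1, 32, 28, 58, 56, 54, 8, 30]
sift down from index 2:
  17 vs smaller child 1 at index 5, swap → [27, 14, 1, 13, 34, 17, 32, 28, 58, 56, 54, 8, 30]
  17 vs smaller child 8 at index 11, swap → [27, 14, 1, 13, 34, 8, 32, 28, 58, 56, 54, 17, 30]
sift down from index 1:
  14 vs smaller child 13 at index 3, swap → [27, 13, 1, 14, 34, 8, 32, 28, 58, 56, 54, 17, 30]
sift down from index 0:
  27 vs smaller child 1 at index 2, swap → [1, 13, 27, 14, 34, 8, 32, 28, 58, 56, 54, 17, 30]
  27 vs smaller child 8 at index 5, swap → [1, 13, 8, 14, 34, 27, 32, 28, 58, 56, 54, 17, 30]
  27 vs smaller child 17 at index 11, swap → [1, 13, 8, 14, 34, 17, 32, 28, 58, 56, 54, 27, 30]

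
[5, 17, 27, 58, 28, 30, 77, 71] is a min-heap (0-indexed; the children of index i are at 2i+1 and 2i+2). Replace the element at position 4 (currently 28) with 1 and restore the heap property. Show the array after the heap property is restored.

set index 4 from 28 to 1 → [5, 17, 27, 58, 1, 30, 77, 71]
1 < parent 17 at index 1, swap → [5, 1, 27, 58, 17, 30, 77, 71]
1 < parent 5 at index 0, swap → [1, 5, 27, 58, 17, 30, 77, 71]

[1, 5, 27, 58, 17, 30, 77, 71]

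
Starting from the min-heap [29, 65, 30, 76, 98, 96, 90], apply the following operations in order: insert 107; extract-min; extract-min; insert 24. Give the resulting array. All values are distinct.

insert 107:
  append 107 at index 7 → [29, 65, 30, 76, 98, 96, 90, 107] (no swap needed)
extract-min → returns 29:
  remove root 29; move last element 107 to root → [107, 65, 30, 76, 98, 96, 90]
  107 vs smaller child 30 at index 2, swap → [30, 65, 107, 76, 98, 96, 90]
  107 vs smaller child 90 at index 6, swap → [30, 65, 90, 76, 98, 96, 107]
extract-min → returns 30:
  remove root 30; move last element 107 to root → [107, 65, 90, 76, 98, 96]
  107 vs smaller child 65 at index 1, swap → [65, 107, 90, 76, 98, 96]
  107 vs smaller child 76 at index 3, swap → [65, 76, 90, 107, 98, 96]
insert 24:
  append 24 at index 6 → [65, 76, 90, 107, 98, 96, 24]
  24 < parent 90 at index 2, swap → [65, 76, 24, 107, 98, 96, 90]
  24 < parent 65 at index 0, swap → [24, 76, 65, 107, 98, 96, 90]

[24, 76, 65, 107, 98, 96, 90]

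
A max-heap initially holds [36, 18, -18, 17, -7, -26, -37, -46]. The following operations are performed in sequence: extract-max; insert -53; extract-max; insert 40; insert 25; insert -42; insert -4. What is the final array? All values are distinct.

extract-max → returns 36:
  remove root 36; move last element -46 to root → [-46, 18, -18, 17, -7, -26, -37]
  -46 vs larger child 18 at index 1, swap → [18, -46, -18, 17, -7, -26, -37]
  -46 vs larger child 17 at index 3, swap → [18, 17, -18, -46, -7, -26, -37]
insert -53:
  append -53 at index 7 → [18, 17, -18, -46, -7, -26, -37, -53] (no swap needed)
extract-max → returns 18:
  remove root 18; move last element -53 to root → [-53, 17, -18, -46, -7, -26, -37]
  -53 vs larger child 17 at index 1, swap → [17, -53, -18, -46, -7, -26, -37]
  -53 vs larger child -7 at index 4, swap → [17, -7, -18, -46, -53, -26, -37]
insert 40:
  append 40 at index 7 → [17, -7, -18, -46, -53, -26, -37, 40]
  40 > parent -46 at index 3, swap → [17, -7, -18, 40, -53, -26, -37, -46]
  40 > parent -7 at index 1, swap → [17, 40, -18, -7, -53, -26, -37, -46]
  40 > parent 17 at index 0, swap → [40, 17, -18, -7, -53, -26, -37, -46]
insert 25:
  append 25 at index 8 → [40, 17, -18, -7, -53, -26, -37, -46, 25]
  25 > parent -7 at index 3, swap → [40, 17, -18, 25, -53, -26, -37, -46, -7]
  25 > parent 17 at index 1, swap → [40, 25, -18, 17, -53, -26, -37, -46, -7]
insert -42:
  append -42 at index 9 → [40, 25, -18, 17, -53, -26, -37, -46, -7, -42]
  -42 > parent -53 at index 4, swap → [40, 25, -18, 17, -42, -26, -37, -46, -7, -53]
insert -4:
  append -4 at index 10 → [40, 25, -18, 17, -42, -26, -37, -46, -7, -53, -4]
  -4 > parent -42 at index 4, swap → [40, 25, -18, 17, -4, -26, -37, -46, -7, -53, -42]

[40, 25, -18, 17, -4, -26, -37, -46, -7, -53, -42]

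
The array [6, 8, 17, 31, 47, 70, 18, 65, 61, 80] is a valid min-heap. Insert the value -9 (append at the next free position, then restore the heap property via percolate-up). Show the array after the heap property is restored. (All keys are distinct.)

[-9, 6, 17, 31, 8, 70, 18, 65, 61, 80, 47]

append -9 at index 10 → [6, 8, 17, 31, 47, 70, 18, 65, 61, 80, -9]
-9 < parent 47 at index 4, swap → [6, 8, 17, 31, -9, 70, 18, 65, 61, 80, 47]
-9 < parent 8 at index 1, swap → [6, -9, 17, 31, 8, 70, 18, 65, 61, 80, 47]
-9 < parent 6 at index 0, swap → [-9, 6, 17, 31, 8, 70, 18, 65, 61, 80, 47]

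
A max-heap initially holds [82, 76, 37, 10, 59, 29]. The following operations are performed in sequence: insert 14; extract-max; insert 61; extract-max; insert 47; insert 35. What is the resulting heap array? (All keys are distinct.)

insert 14:
  append 14 at index 6 → [82, 76, 37, 10, 59, 29, 14] (no swap needed)
extract-max → returns 82:
  remove root 82; move last element 14 to root → [14, 76, 37, 10, 59, 29]
  14 vs larger child 76 at index 1, swap → [76, 14, 37, 10, 59, 29]
  14 vs larger child 59 at index 4, swap → [76, 59, 37, 10, 14, 29]
insert 61:
  append 61 at index 6 → [76, 59, 37, 10, 14, 29, 61]
  61 > parent 37 at index 2, swap → [76, 59, 61, 10, 14, 29, 37]
extract-max → returns 76:
  remove root 76; move last element 37 to root → [37, 59, 61, 10, 14, 29]
  37 vs larger child 61 at index 2, swap → [61, 59, 37, 10, 14, 29]
insert 47:
  append 47 at index 6 → [61, 59, 37, 10, 14, 29, 47]
  47 > parent 37 at index 2, swap → [61, 59, 47, 10, 14, 29, 37]
insert 35:
  append 35 at index 7 → [61, 59, 47, 10, 14, 29, 37, 35]
  35 > parent 10 at index 3, swap → [61, 59, 47, 35, 14, 29, 37, 10]

[61, 59, 47, 35, 14, 29, 37, 10]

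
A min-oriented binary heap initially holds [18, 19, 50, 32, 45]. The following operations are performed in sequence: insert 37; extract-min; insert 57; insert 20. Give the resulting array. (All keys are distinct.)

[19, 32, 20, 50, 45, 57, 37]

insert 37:
  append 37 at index 5 → [18, 19, 50, 32, 45, 37]
  37 < parent 50 at index 2, swap → [18, 19, 37, 32, 45, 50]
extract-min → returns 18:
  remove root 18; move last element 50 to root → [50, 19, 37, 32, 45]
  50 vs smaller child 19 at index 1, swap → [19, 50, 37, 32, 45]
  50 vs smaller child 32 at index 3, swap → [19, 32, 37, 50, 45]
insert 57:
  append 57 at index 5 → [19, 32, 37, 50, 45, 57] (no swap needed)
insert 20:
  append 20 at index 6 → [19, 32, 37, 50, 45, 57, 20]
  20 < parent 37 at index 2, swap → [19, 32, 20, 50, 45, 57, 37]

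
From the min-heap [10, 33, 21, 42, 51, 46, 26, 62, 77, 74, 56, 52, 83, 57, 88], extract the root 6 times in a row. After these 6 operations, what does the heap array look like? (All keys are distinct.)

[51, 56, 52, 62, 74, 88, 57, 83, 77]

extract-min #1 returns 10:
  remove root 10; move last element 88 to root → [88, 33, 21, 42, 51, 46, 26, 62, 77, 74, 56, 52, 83, 57]
  88 vs smaller child 21 at index 2, swap → [21, 33, 88, 42, 51, 46, 26, 62, 77, 74, 56, 52, 83, 57]
  88 vs smaller child 26 at index 6, swap → [21, 33, 26, 42, 51, 46, 88, 62, 77, 74, 56, 52, 83, 57]
  88 vs only child 57 at index 13, swap → [21, 33, 26, 42, 51, 46, 57, 62, 77, 74, 56, 52, 83, 88]
extract-min #2 returns 21:
  remove root 21; move last element 88 to root → [88, 33, 26, 42, 51, 46, 57, 62, 77, 74, 56, 52, 83]
  88 vs smaller child 26 at index 2, swap → [26, 33, 88, 42, 51, 46, 57, 62, 77, 74, 56, 52, 83]
  88 vs smaller child 46 at index 5, swap → [26, 33, 46, 42, 51, 88, 57, 62, 77, 74, 56, 52, 83]
  88 vs smaller child 52 at index 11, swap → [26, 33, 46, 42, 51, 52, 57, 62, 77, 74, 56, 88, 83]
extract-min #3 returns 26:
  remove root 26; move last element 83 to root → [83, 33, 46, 42, 51, 52, 57, 62, 77, 74, 56, 88]
  83 vs smaller child 33 at index 1, swap → [33, 83, 46, 42, 51, 52, 57, 62, 77, 74, 56, 88]
  83 vs smaller child 42 at index 3, swap → [33, 42, 46, 83, 51, 52, 57, 62, 77, 74, 56, 88]
  83 vs smaller child 62 at index 7, swap → [33, 42, 46, 62, 51, 52, 57, 83, 77, 74, 56, 88]
extract-min #4 returns 33:
  remove root 33; move last element 88 to root → [88, 42, 46, 62, 51, 52, 57, 83, 77, 74, 56]
  88 vs smaller child 42 at index 1, swap → [42, 88, 46, 62, 51, 52, 57, 83, 77, 74, 56]
  88 vs smaller child 51 at index 4, swap → [42, 51, 46, 62, 88, 52, 57, 83, 77, 74, 56]
  88 vs smaller child 56 at index 10, swap → [42, 51, 46, 62, 56, 52, 57, 83, 77, 74, 88]
extract-min #5 returns 42:
  remove root 42; move last element 88 to root → [88, 51, 46, 62, 56, 52, 57, 83, 77, 74]
  88 vs smaller child 46 at index 2, swap → [46, 51, 88, 62, 56, 52, 57, 83, 77, 74]
  88 vs smaller child 52 at index 5, swap → [46, 51, 52, 62, 56, 88, 57, 83, 77, 74]
extract-min #6 returns 46:
  remove root 46; move last element 74 to root → [74, 51, 52, 62, 56, 88, 57, 83, 77]
  74 vs smaller child 51 at index 1, swap → [51, 74, 52, 62, 56, 88, 57, 83, 77]
  74 vs smaller child 56 at index 4, swap → [51, 56, 52, 62, 74, 88, 57, 83, 77]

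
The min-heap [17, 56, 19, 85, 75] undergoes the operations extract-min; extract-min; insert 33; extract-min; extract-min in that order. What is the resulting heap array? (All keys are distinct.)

extract-min → returns 17:
  remove root 17; move last element 75 to root → [75, 56, 19, 85]
  75 vs smaller child 19 at index 2, swap → [19, 56, 75, 85]
extract-min → returns 19:
  remove root 19; move last element 85 to root → [85, 56, 75]
  85 vs smaller child 56 at index 1, swap → [56, 85, 75]
insert 33:
  append 33 at index 3 → [56, 85, 75, 33]
  33 < parent 85 at index 1, swap → [56, 33, 75, 85]
  33 < parent 56 at index 0, swap → [33, 56, 75, 85]
extract-min → returns 33:
  remove root 33; move last element 85 to root → [85, 56, 75]
  85 vs smaller child 56 at index 1, swap → [56, 85, 75]
extract-min → returns 56:
  remove root 56; move last element 75 to root → [75, 85] (no swap needed)

[75, 85]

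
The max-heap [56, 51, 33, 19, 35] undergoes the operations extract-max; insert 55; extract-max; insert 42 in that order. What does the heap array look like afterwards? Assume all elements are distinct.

extract-max → returns 56:
  remove root 56; move last element 35 to root → [35, 51, 33, 19]
  35 vs larger child 51 at index 1, swap → [51, 35, 33, 19]
insert 55:
  append 55 at index 4 → [51, 35, 33, 19, 55]
  55 > parent 35 at index 1, swap → [51, 55, 33, 19, 35]
  55 > parent 51 at index 0, swap → [55, 51, 33, 19, 35]
extract-max → returns 55:
  remove root 55; move last element 35 to root → [35, 51, 33, 19]
  35 vs larger child 51 at index 1, swap → [51, 35, 33, 19]
insert 42:
  append 42 at index 4 → [51, 35, 33, 19, 42]
  42 > parent 35 at index 1, swap → [51, 42, 33, 19, 35]

[51, 42, 33, 19, 35]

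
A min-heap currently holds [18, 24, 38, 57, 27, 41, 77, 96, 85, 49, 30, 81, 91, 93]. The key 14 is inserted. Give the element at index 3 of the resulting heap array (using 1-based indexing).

append 14 at index 15 → [18, 24, 38, 57, 27, 41, 77, 96, 85, 49, 30, 81, 91, 93, 14]
14 < parent 77 at index 7, swap → [18, 24, 38, 57, 27, 41, 14, 96, 85, 49, 30, 81, 91, 93, 77]
14 < parent 38 at index 3, swap → [18, 24, 14, 57, 27, 41, 38, 96, 85, 49, 30, 81, 91, 93, 77]
14 < parent 18 at index 1, swap → [14, 24, 18, 57, 27, 41, 38, 96, 85, 49, 30, 81, 91, 93, 77]
resulting array: [14, 24, 18, 57, 27, 41, 38, 96, 85, 49, 30, 81, 91, 93, 77]

18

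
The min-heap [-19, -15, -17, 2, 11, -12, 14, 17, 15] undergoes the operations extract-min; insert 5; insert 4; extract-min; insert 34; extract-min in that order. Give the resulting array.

extract-min → returns -19:
  remove root -19; move last element 15 to root → [15, -15, -17, 2, 11, -12, 14, 17]
  15 vs smaller child -17 at index 2, swap → [-17, -15, 15, 2, 11, -12, 14, 17]
  15 vs smaller child -12 at index 5, swap → [-17, -15, -12, 2, 11, 15, 14, 17]
insert 5:
  append 5 at index 8 → [-17, -15, -12, 2, 11, 15, 14, 17, 5] (no swap needed)
insert 4:
  append 4 at index 9 → [-17, -15, -12, 2, 11, 15, 14, 17, 5, 4]
  4 < parent 11 at index 4, swap → [-17, -15, -12, 2, 4, 15, 14, 17, 5, 11]
extract-min → returns -17:
  remove root -17; move last element 11 to root → [11, -15, -12, 2, 4, 15, 14, 17, 5]
  11 vs smaller child -15 at index 1, swap → [-15, 11, -12, 2, 4, 15, 14, 17, 5]
  11 vs smaller child 2 at index 3, swap → [-15, 2, -12, 11, 4, 15, 14, 17, 5]
  11 vs smaller child 5 at index 8, swap → [-15, 2, -12, 5, 4, 15, 14, 17, 11]
insert 34:
  append 34 at index 9 → [-15, 2, -12, 5, 4, 15, 14, 17, 11, 34] (no swap needed)
extract-min → returns -15:
  remove root -15; move last element 34 to root → [34, 2, -12, 5, 4, 15, 14, 17, 11]
  34 vs smaller child -12 at index 2, swap → [-12, 2, 34, 5, 4, 15, 14, 17, 11]
  34 vs smaller child 14 at index 6, swap → [-12, 2, 14, 5, 4, 15, 34, 17, 11]

[-12, 2, 14, 5, 4, 15, 34, 17, 11]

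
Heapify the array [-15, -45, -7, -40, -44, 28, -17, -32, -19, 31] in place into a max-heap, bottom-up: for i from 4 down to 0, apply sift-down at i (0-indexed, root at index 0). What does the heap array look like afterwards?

sift down from index 4:
  -44 vs only child 31 at index 9, swap → [-15, -45, -7, -40, 31, 28, -17, -32, -19, -44]
sift down from index 3:
  -40 vs larger child -19 at index 8, swap → [-15, -45, -7, -19, 31, 28, -17, -32, -40, -44]
sift down from index 2:
  -7 vs larger child 28 at index 5, swap → [-15, -45, 28, -19, 31, -7, -17, -32, -40, -44]
sift down from index 1:
  -45 vs larger child 31 at index 4, swap → [-15, 31, 28, -19, -45, -7, -17, -32, -40, -44]
  -45 vs only child -44 at index 9, swap → [-15, 31, 28, -19, -44, -7, -17, -32, -40, -45]
sift down from index 0:
  -15 vs larger child 31 at index 1, swap → [31, -15, 28, -19, -44, -7, -17, -32, -40, -45]

[31, -15, 28, -19, -44, -7, -17, -32, -40, -45]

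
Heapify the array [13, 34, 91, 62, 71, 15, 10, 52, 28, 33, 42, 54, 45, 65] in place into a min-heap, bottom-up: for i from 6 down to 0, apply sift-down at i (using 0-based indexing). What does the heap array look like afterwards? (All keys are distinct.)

[10, 28, 13, 34, 33, 15, 65, 52, 62, 71, 42, 54, 45, 91]

sift down from index 6: already satisfies heap property
sift down from index 5: already satisfies heap property
sift down from index 4:
  71 vs smaller child 33 at index 9, swap → [13, 34, 91, 62, 33, 15, 10, 52, 28, 71, 42, 54, 45, 65]
sift down from index 3:
  62 vs smaller child 28 at index 8, swap → [13, 34, 91, 28, 33, 15, 10, 52, 62, 71, 42, 54, 45, 65]
sift down from index 2:
  91 vs smaller child 10 at index 6, swap → [13, 34, 10, 28, 33, 15, 91, 52, 62, 71, 42, 54, 45, 65]
  91 vs only child 65 at index 13, swap → [13, 34, 10, 28, 33, 15, 65, 52, 62, 71, 42, 54, 45, 91]
sift down from index 1:
  34 vs smaller child 28 at index 3, swap → [13, 28, 10, 34, 33, 15, 65, 52, 62, 71, 42, 54, 45, 91]
sift down from index 0:
  13 vs smaller child 10 at index 2, swap → [10, 28, 13, 34, 33, 15, 65, 52, 62, 71, 42, 54, 45, 91]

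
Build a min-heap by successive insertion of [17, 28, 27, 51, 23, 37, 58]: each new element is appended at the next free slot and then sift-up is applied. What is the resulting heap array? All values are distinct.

Insert 17:
  append 17 at index 0 → [17] (no swap needed)
Insert 28:
  append 28 at index 1 → [17, 28] (no swap needed)
Insert 27:
  append 27 at index 2 → [17, 28, 27] (no swap needed)
Insert 51:
  append 51 at index 3 → [17, 28, 27, 51] (no swap needed)
Insert 23:
  append 23 at index 4 → [17, 28, 27, 51, 23]
  23 < parent 28 at index 1, swap → [17, 23, 27, 51, 28]
Insert 37:
  append 37 at index 5 → [17, 23, 27, 51, 28, 37] (no swap needed)
Insert 58:
  append 58 at index 6 → [17, 23, 27, 51, 28, 37, 58] (no swap needed)

[17, 23, 27, 51, 28, 37, 58]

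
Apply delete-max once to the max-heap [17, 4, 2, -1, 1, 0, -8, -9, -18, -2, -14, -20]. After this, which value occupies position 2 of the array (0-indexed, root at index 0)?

2

remove root 17; move last element -20 to root → [-20, 4, 2, -1, 1, 0, -8, -9, -18, -2, -14]
-20 vs larger child 4 at index 1, swap → [4, -20, 2, -1, 1, 0, -8, -9, -18, -2, -14]
-20 vs larger child 1 at index 4, swap → [4, 1, 2, -1, -20, 0, -8, -9, -18, -2, -14]
-20 vs larger child -2 at index 9, swap → [4, 1, 2, -1, -2, 0, -8, -9, -18, -20, -14]
resulting array: [4, 1, 2, -1, -2, 0, -8, -9, -18, -20, -14]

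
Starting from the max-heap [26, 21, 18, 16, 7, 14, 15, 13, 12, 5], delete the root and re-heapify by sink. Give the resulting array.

[21, 16, 18, 13, 7, 14, 15, 5, 12]

remove root 26; move last element 5 to root → [5, 21, 18, 16, 7, 14, 15, 13, 12]
5 vs larger child 21 at index 1, swap → [21, 5, 18, 16, 7, 14, 15, 13, 12]
5 vs larger child 16 at index 3, swap → [21, 16, 18, 5, 7, 14, 15, 13, 12]
5 vs larger child 13 at index 7, swap → [21, 16, 18, 13, 7, 14, 15, 5, 12]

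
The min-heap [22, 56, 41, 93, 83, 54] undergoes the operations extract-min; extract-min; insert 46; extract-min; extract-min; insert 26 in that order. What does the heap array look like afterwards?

[26, 56, 83, 93]

extract-min → returns 22:
  remove root 22; move last element 54 to root → [54, 56, 41, 93, 83]
  54 vs smaller child 41 at index 2, swap → [41, 56, 54, 93, 83]
extract-min → returns 41:
  remove root 41; move last element 83 to root → [83, 56, 54, 93]
  83 vs smaller child 54 at index 2, swap → [54, 56, 83, 93]
insert 46:
  append 46 at index 4 → [54, 56, 83, 93, 46]
  46 < parent 56 at index 1, swap → [54, 46, 83, 93, 56]
  46 < parent 54 at index 0, swap → [46, 54, 83, 93, 56]
extract-min → returns 46:
  remove root 46; move last element 56 to root → [56, 54, 83, 93]
  56 vs smaller child 54 at index 1, swap → [54, 56, 83, 93]
extract-min → returns 54:
  remove root 54; move last element 93 to root → [93, 56, 83]
  93 vs smaller child 56 at index 1, swap → [56, 93, 83]
insert 26:
  append 26 at index 3 → [56, 93, 83, 26]
  26 < parent 93 at index 1, swap → [56, 26, 83, 93]
  26 < parent 56 at index 0, swap → [26, 56, 83, 93]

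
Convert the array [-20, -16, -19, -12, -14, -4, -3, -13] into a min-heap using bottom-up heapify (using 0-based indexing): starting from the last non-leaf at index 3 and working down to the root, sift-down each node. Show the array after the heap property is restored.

sift down from index 3:
  -12 vs only child -13 at index 7, swap → [-20, -16, -19, -13, -14, -4, -3, -12]
sift down from index 2: already satisfies heap property
sift down from index 1: already satisfies heap property
sift down from index 0: already satisfies heap property

[-20, -16, -19, -13, -14, -4, -3, -12]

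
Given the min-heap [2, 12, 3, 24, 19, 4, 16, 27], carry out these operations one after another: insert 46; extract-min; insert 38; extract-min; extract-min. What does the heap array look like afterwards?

[12, 19, 16, 24, 27, 46, 38]

insert 46:
  append 46 at index 8 → [2, 12, 3, 24, 19, 4, 16, 27, 46] (no swap needed)
extract-min → returns 2:
  remove root 2; move last element 46 to root → [46, 12, 3, 24, 19, 4, 16, 27]
  46 vs smaller child 3 at index 2, swap → [3, 12, 46, 24, 19, 4, 16, 27]
  46 vs smaller child 4 at index 5, swap → [3, 12, 4, 24, 19, 46, 16, 27]
insert 38:
  append 38 at index 8 → [3, 12, 4, 24, 19, 46, 16, 27, 38] (no swap needed)
extract-min → returns 3:
  remove root 3; move last element 38 to root → [38, 12, 4, 24, 19, 46, 16, 27]
  38 vs smaller child 4 at index 2, swap → [4, 12, 38, 24, 19, 46, 16, 27]
  38 vs smaller child 16 at index 6, swap → [4, 12, 16, 24, 19, 46, 38, 27]
extract-min → returns 4:
  remove root 4; move last element 27 to root → [27, 12, 16, 24, 19, 46, 38]
  27 vs smaller child 12 at index 1, swap → [12, 27, 16, 24, 19, 46, 38]
  27 vs smaller child 19 at index 4, swap → [12, 19, 16, 24, 27, 46, 38]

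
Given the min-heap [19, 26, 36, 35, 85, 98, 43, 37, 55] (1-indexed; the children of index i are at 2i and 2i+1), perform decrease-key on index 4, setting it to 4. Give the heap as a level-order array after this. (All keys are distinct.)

[4, 19, 36, 26, 85, 98, 43, 37, 55]

set index 4 from 35 to 4 → [19, 26, 36, 4, 85, 98, 43, 37, 55]
4 < parent 26 at index 2, swap → [19, 4, 36, 26, 85, 98, 43, 37, 55]
4 < parent 19 at index 1, swap → [4, 19, 36, 26, 85, 98, 43, 37, 55]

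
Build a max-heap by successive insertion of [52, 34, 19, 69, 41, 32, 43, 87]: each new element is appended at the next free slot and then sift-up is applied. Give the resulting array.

[87, 69, 43, 52, 41, 19, 32, 34]

Insert 52:
  append 52 at index 0 → [52] (no swap needed)
Insert 34:
  append 34 at index 1 → [52, 34] (no swap needed)
Insert 19:
  append 19 at index 2 → [52, 34, 19] (no swap needed)
Insert 69:
  append 69 at index 3 → [52, 34, 19, 69]
  69 > parent 34 at index 1, swap → [52, 69, 19, 34]
  69 > parent 52 at index 0, swap → [69, 52, 19, 34]
Insert 41:
  append 41 at index 4 → [69, 52, 19, 34, 41] (no swap needed)
Insert 32:
  append 32 at index 5 → [69, 52, 19, 34, 41, 32]
  32 > parent 19 at index 2, swap → [69, 52, 32, 34, 41, 19]
Insert 43:
  append 43 at index 6 → [69, 52, 32, 34, 41, 19, 43]
  43 > parent 32 at index 2, swap → [69, 52, 43, 34, 41, 19, 32]
Insert 87:
  append 87 at index 7 → [69, 52, 43, 34, 41, 19, 32, 87]
  87 > parent 34 at index 3, swap → [69, 52, 43, 87, 41, 19, 32, 34]
  87 > parent 52 at index 1, swap → [69, 87, 43, 52, 41, 19, 32, 34]
  87 > parent 69 at index 0, swap → [87, 69, 43, 52, 41, 19, 32, 34]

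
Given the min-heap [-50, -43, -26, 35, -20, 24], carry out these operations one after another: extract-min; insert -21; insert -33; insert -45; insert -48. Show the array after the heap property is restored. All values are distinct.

[-48, -45, -33, -43, 24, -21, -26, 35, -20]

extract-min → returns -50:
  remove root -50; move last element 24 to root → [24, -43, -26, 35, -20]
  24 vs smaller child -43 at index 1, swap → [-43, 24, -26, 35, -20]
  24 vs smaller child -20 at index 4, swap → [-43, -20, -26, 35, 24]
insert -21:
  append -21 at index 5 → [-43, -20, -26, 35, 24, -21] (no swap needed)
insert -33:
  append -33 at index 6 → [-43, -20, -26, 35, 24, -21, -33]
  -33 < parent -26 at index 2, swap → [-43, -20, -33, 35, 24, -21, -26]
insert -45:
  append -45 at index 7 → [-43, -20, -33, 35, 24, -21, -26, -45]
  -45 < parent 35 at index 3, swap → [-43, -20, -33, -45, 24, -21, -26, 35]
  -45 < parent -20 at index 1, swap → [-43, -45, -33, -20, 24, -21, -26, 35]
  -45 < parent -43 at index 0, swap → [-45, -43, -33, -20, 24, -21, -26, 35]
insert -48:
  append -48 at index 8 → [-45, -43, -33, -20, 24, -21, -26, 35, -48]
  -48 < parent -20 at index 3, swap → [-45, -43, -33, -48, 24, -21, -26, 35, -20]
  -48 < parent -43 at index 1, swap → [-45, -48, -33, -43, 24, -21, -26, 35, -20]
  -48 < parent -45 at index 0, swap → [-48, -45, -33, -43, 24, -21, -26, 35, -20]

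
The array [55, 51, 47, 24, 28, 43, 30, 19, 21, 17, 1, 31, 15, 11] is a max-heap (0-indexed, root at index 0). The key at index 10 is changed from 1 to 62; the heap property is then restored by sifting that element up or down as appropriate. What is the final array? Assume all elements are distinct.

[62, 55, 47, 24, 51, 43, 30, 19, 21, 17, 28, 31, 15, 11]

set index 10 from 1 to 62 → [55, 51, 47, 24, 28, 43, 30, 19, 21, 17, 62, 31, 15, 11]
62 > parent 28 at index 4, swap → [55, 51, 47, 24, 62, 43, 30, 19, 21, 17, 28, 31, 15, 11]
62 > parent 51 at index 1, swap → [55, 62, 47, 24, 51, 43, 30, 19, 21, 17, 28, 31, 15, 11]
62 > parent 55 at index 0, swap → [62, 55, 47, 24, 51, 43, 30, 19, 21, 17, 28, 31, 15, 11]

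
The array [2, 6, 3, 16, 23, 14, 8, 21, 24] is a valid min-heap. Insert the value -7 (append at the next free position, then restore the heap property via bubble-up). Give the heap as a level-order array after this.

[-7, 2, 3, 16, 6, 14, 8, 21, 24, 23]

append -7 at index 9 → [2, 6, 3, 16, 23, 14, 8, 21, 24, -7]
-7 < parent 23 at index 4, swap → [2, 6, 3, 16, -7, 14, 8, 21, 24, 23]
-7 < parent 6 at index 1, swap → [2, -7, 3, 16, 6, 14, 8, 21, 24, 23]
-7 < parent 2 at index 0, swap → [-7, 2, 3, 16, 6, 14, 8, 21, 24, 23]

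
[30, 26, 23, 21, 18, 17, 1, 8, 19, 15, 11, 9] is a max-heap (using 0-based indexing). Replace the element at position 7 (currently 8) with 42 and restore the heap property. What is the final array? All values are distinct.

[42, 30, 23, 26, 18, 17, 1, 21, 19, 15, 11, 9]

set index 7 from 8 to 42 → [30, 26, 23, 21, 18, 17, 1, 42, 19, 15, 11, 9]
42 > parent 21 at index 3, swap → [30, 26, 23, 42, 18, 17, 1, 21, 19, 15, 11, 9]
42 > parent 26 at index 1, swap → [30, 42, 23, 26, 18, 17, 1, 21, 19, 15, 11, 9]
42 > parent 30 at index 0, swap → [42, 30, 23, 26, 18, 17, 1, 21, 19, 15, 11, 9]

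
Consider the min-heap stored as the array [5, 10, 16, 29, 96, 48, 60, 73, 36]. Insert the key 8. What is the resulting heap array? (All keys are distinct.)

append 8 at index 9 → [5, 10, 16, 29, 96, 48, 60, 73, 36, 8]
8 < parent 96 at index 4, swap → [5, 10, 16, 29, 8, 48, 60, 73, 36, 96]
8 < parent 10 at index 1, swap → [5, 8, 16, 29, 10, 48, 60, 73, 36, 96]

[5, 8, 16, 29, 10, 48, 60, 73, 36, 96]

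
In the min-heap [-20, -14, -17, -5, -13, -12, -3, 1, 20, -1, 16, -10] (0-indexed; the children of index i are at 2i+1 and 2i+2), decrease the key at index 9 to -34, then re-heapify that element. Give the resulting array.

set index 9 from -1 to -34 → [-20, -14, -17, -5, -13, -12, -3, 1, 20, -34, 16, -10]
-34 < parent -13 at index 4, swap → [-20, -14, -17, -5, -34, -12, -3, 1, 20, -13, 16, -10]
-34 < parent -14 at index 1, swap → [-20, -34, -17, -5, -14, -12, -3, 1, 20, -13, 16, -10]
-34 < parent -20 at index 0, swap → [-34, -20, -17, -5, -14, -12, -3, 1, 20, -13, 16, -10]

[-34, -20, -17, -5, -14, -12, -3, 1, 20, -13, 16, -10]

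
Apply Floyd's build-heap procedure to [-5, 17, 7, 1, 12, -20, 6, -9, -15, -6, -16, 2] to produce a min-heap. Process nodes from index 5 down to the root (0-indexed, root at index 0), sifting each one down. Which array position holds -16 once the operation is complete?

1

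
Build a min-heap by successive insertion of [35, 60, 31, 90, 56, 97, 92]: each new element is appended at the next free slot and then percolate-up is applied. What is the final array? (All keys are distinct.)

[31, 56, 35, 90, 60, 97, 92]

Insert 35:
  append 35 at index 0 → [35] (no swap needed)
Insert 60:
  append 60 at index 1 → [35, 60] (no swap needed)
Insert 31:
  append 31 at index 2 → [35, 60, 31]
  31 < parent 35 at index 0, swap → [31, 60, 35]
Insert 90:
  append 90 at index 3 → [31, 60, 35, 90] (no swap needed)
Insert 56:
  append 56 at index 4 → [31, 60, 35, 90, 56]
  56 < parent 60 at index 1, swap → [31, 56, 35, 90, 60]
Insert 97:
  append 97 at index 5 → [31, 56, 35, 90, 60, 97] (no swap needed)
Insert 92:
  append 92 at index 6 → [31, 56, 35, 90, 60, 97, 92] (no swap needed)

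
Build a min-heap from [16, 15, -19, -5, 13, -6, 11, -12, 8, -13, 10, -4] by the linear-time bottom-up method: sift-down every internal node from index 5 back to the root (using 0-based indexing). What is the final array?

[-19, -13, -6, -12, 10, -4, 11, -5, 8, 13, 15, 16]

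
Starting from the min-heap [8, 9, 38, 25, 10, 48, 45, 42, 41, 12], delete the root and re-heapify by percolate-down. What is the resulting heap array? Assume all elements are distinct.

[9, 10, 38, 25, 12, 48, 45, 42, 41]

remove root 8; move last element 12 to root → [12, 9, 38, 25, 10, 48, 45, 42, 41]
12 vs smaller child 9 at index 1, swap → [9, 12, 38, 25, 10, 48, 45, 42, 41]
12 vs smaller child 10 at index 4, swap → [9, 10, 38, 25, 12, 48, 45, 42, 41]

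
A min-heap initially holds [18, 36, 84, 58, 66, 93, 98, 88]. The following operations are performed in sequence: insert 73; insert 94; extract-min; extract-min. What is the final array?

[58, 66, 84, 73, 94, 93, 98, 88]

insert 73:
  append 73 at index 8 → [18, 36, 84, 58, 66, 93, 98, 88, 73] (no swap needed)
insert 94:
  append 94 at index 9 → [18, 36, 84, 58, 66, 93, 98, 88, 73, 94] (no swap needed)
extract-min → returns 18:
  remove root 18; move last element 94 to root → [94, 36, 84, 58, 66, 93, 98, 88, 73]
  94 vs smaller child 36 at index 1, swap → [36, 94, 84, 58, 66, 93, 98, 88, 73]
  94 vs smaller child 58 at index 3, swap → [36, 58, 84, 94, 66, 93, 98, 88, 73]
  94 vs smaller child 73 at index 8, swap → [36, 58, 84, 73, 66, 93, 98, 88, 94]
extract-min → returns 36:
  remove root 36; move last element 94 to root → [94, 58, 84, 73, 66, 93, 98, 88]
  94 vs smaller child 58 at index 1, swap → [58, 94, 84, 73, 66, 93, 98, 88]
  94 vs smaller child 66 at index 4, swap → [58, 66, 84, 73, 94, 93, 98, 88]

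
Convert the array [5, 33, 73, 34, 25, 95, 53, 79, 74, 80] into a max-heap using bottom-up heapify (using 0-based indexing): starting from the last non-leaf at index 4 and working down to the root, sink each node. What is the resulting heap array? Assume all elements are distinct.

[95, 80, 73, 79, 33, 5, 53, 34, 74, 25]

sift down from index 4:
  25 vs only child 80 at index 9, swap → [5, 33, 73, 34, 80, 95, 53, 79, 74, 25]
sift down from index 3:
  34 vs larger child 79 at index 7, swap → [5, 33, 73, 79, 80, 95, 53, 34, 74, 25]
sift down from index 2:
  73 vs larger child 95 at index 5, swap → [5, 33, 95, 79, 80, 73, 53, 34, 74, 25]
sift down from index 1:
  33 vs larger child 80 at index 4, swap → [5, 80, 95, 79, 33, 73, 53, 34, 74, 25]
sift down from index 0:
  5 vs larger child 95 at index 2, swap → [95, 80, 5, 79, 33, 73, 53, 34, 74, 25]
  5 vs larger child 73 at index 5, swap → [95, 80, 73, 79, 33, 5, 53, 34, 74, 25]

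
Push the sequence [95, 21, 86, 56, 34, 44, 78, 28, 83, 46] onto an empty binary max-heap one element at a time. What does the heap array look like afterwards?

Insert 95:
  append 95 at index 0 → [95] (no swap needed)
Insert 21:
  append 21 at index 1 → [95, 21] (no swap needed)
Insert 86:
  append 86 at index 2 → [95, 21, 86] (no swap needed)
Insert 56:
  append 56 at index 3 → [95, 21, 86, 56]
  56 > parent 21 at index 1, swap → [95, 56, 86, 21]
Insert 34:
  append 34 at index 4 → [95, 56, 86, 21, 34] (no swap needed)
Insert 44:
  append 44 at index 5 → [95, 56, 86, 21, 34, 44] (no swap needed)
Insert 78:
  append 78 at index 6 → [95, 56, 86, 21, 34, 44, 78] (no swap needed)
Insert 28:
  append 28 at index 7 → [95, 56, 86, 21, 34, 44, 78, 28]
  28 > parent 21 at index 3, swap → [95, 56, 86, 28, 34, 44, 78, 21]
Insert 83:
  append 83 at index 8 → [95, 56, 86, 28, 34, 44, 78, 21, 83]
  83 > parent 28 at index 3, swap → [95, 56, 86, 83, 34, 44, 78, 21, 28]
  83 > parent 56 at index 1, swap → [95, 83, 86, 56, 34, 44, 78, 21, 28]
Insert 46:
  append 46 at index 9 → [95, 83, 86, 56, 34, 44, 78, 21, 28, 46]
  46 > parent 34 at index 4, swap → [95, 83, 86, 56, 46, 44, 78, 21, 28, 34]

[95, 83, 86, 56, 46, 44, 78, 21, 28, 34]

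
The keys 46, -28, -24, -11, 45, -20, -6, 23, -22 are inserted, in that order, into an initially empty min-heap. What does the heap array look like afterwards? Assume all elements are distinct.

Insert 46:
  append 46 at index 0 → [46] (no swap needed)
Insert -28:
  append -28 at index 1 → [46, -28]
  -28 < parent 46 at index 0, swap → [-28, 46]
Insert -24:
  append -24 at index 2 → [-28, 46, -24] (no swap needed)
Insert -11:
  append -11 at index 3 → [-28, 46, -24, -11]
  -11 < parent 46 at index 1, swap → [-28, -11, -24, 46]
Insert 45:
  append 45 at index 4 → [-28, -11, -24, 46, 45] (no swap needed)
Insert -20:
  append -20 at index 5 → [-28, -11, -24, 46, 45, -20] (no swap needed)
Insert -6:
  append -6 at index 6 → [-28, -11, -24, 46, 45, -20, -6] (no swap needed)
Insert 23:
  append 23 at index 7 → [-28, -11, -24, 46, 45, -20, -6, 23]
  23 < parent 46 at index 3, swap → [-28, -11, -24, 23, 45, -20, -6, 46]
Insert -22:
  append -22 at index 8 → [-28, -11, -24, 23, 45, -20, -6, 46, -22]
  -22 < parent 23 at index 3, swap → [-28, -11, -24, -22, 45, -20, -6, 46, 23]
  -22 < parent -11 at index 1, swap → [-28, -22, -24, -11, 45, -20, -6, 46, 23]

[-28, -22, -24, -11, 45, -20, -6, 46, 23]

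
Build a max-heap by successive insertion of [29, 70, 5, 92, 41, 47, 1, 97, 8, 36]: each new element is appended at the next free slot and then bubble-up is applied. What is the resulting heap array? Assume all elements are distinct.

Insert 29:
  append 29 at index 0 → [29] (no swap needed)
Insert 70:
  append 70 at index 1 → [29, 70]
  70 > parent 29 at index 0, swap → [70, 29]
Insert 5:
  append 5 at index 2 → [70, 29, 5] (no swap needed)
Insert 92:
  append 92 at index 3 → [70, 29, 5, 92]
  92 > parent 29 at index 1, swap → [70, 92, 5, 29]
  92 > parent 70 at index 0, swap → [92, 70, 5, 29]
Insert 41:
  append 41 at index 4 → [92, 70, 5, 29, 41] (no swap needed)
Insert 47:
  append 47 at index 5 → [92, 70, 5, 29, 41, 47]
  47 > parent 5 at index 2, swap → [92, 70, 47, 29, 41, 5]
Insert 1:
  append 1 at index 6 → [92, 70, 47, 29, 41, 5, 1] (no swap needed)
Insert 97:
  append 97 at index 7 → [92, 70, 47, 29, 41, 5, 1, 97]
  97 > parent 29 at index 3, swap → [92, 70, 47, 97, 41, 5, 1, 29]
  97 > parent 70 at index 1, swap → [92, 97, 47, 70, 41, 5, 1, 29]
  97 > parent 92 at index 0, swap → [97, 92, 47, 70, 41, 5, 1, 29]
Insert 8:
  append 8 at index 8 → [97, 92, 47, 70, 41, 5, 1, 29, 8] (no swap needed)
Insert 36:
  append 36 at index 9 → [97, 92, 47, 70, 41, 5, 1, 29, 8, 36] (no swap needed)

[97, 92, 47, 70, 41, 5, 1, 29, 8, 36]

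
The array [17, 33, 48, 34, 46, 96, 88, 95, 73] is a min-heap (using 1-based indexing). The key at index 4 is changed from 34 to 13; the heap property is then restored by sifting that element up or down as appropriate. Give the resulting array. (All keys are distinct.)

[13, 17, 48, 33, 46, 96, 88, 95, 73]

set index 4 from 34 to 13 → [17, 33, 48, 13, 46, 96, 88, 95, 73]
13 < parent 33 at index 2, swap → [17, 13, 48, 33, 46, 96, 88, 95, 73]
13 < parent 17 at index 1, swap → [13, 17, 48, 33, 46, 96, 88, 95, 73]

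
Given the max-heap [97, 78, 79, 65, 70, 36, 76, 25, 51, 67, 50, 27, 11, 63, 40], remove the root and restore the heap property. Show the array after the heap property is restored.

[79, 78, 76, 65, 70, 36, 63, 25, 51, 67, 50, 27, 11, 40]

remove root 97; move last element 40 to root → [40, 78, 79, 65, 70, 36, 76, 25, 51, 67, 50, 27, 11, 63]
40 vs larger child 79 at index 2, swap → [79, 78, 40, 65, 70, 36, 76, 25, 51, 67, 50, 27, 11, 63]
40 vs larger child 76 at index 6, swap → [79, 78, 76, 65, 70, 36, 40, 25, 51, 67, 50, 27, 11, 63]
40 vs only child 63 at index 13, swap → [79, 78, 76, 65, 70, 36, 63, 25, 51, 67, 50, 27, 11, 40]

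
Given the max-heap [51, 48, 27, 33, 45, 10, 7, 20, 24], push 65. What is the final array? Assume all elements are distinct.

append 65 at index 9 → [51, 48, 27, 33, 45, 10, 7, 20, 24, 65]
65 > parent 45 at index 4, swap → [51, 48, 27, 33, 65, 10, 7, 20, 24, 45]
65 > parent 48 at index 1, swap → [51, 65, 27, 33, 48, 10, 7, 20, 24, 45]
65 > parent 51 at index 0, swap → [65, 51, 27, 33, 48, 10, 7, 20, 24, 45]

[65, 51, 27, 33, 48, 10, 7, 20, 24, 45]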